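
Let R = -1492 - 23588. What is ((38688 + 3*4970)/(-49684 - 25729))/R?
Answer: 8933/315226340 ≈ 2.8338e-5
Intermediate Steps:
R = -25080
((38688 + 3*4970)/(-49684 - 25729))/R = ((38688 + 3*4970)/(-49684 - 25729))/(-25080) = ((38688 + 14910)/(-75413))*(-1/25080) = (53598*(-1/75413))*(-1/25080) = -53598/75413*(-1/25080) = 8933/315226340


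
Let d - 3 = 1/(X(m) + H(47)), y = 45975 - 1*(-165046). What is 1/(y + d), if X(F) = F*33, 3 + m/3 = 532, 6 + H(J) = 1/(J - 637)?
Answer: 30895349/6519660127966 ≈ 4.7388e-6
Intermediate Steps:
H(J) = -6 + 1/(-637 + J) (H(J) = -6 + 1/(J - 637) = -6 + 1/(-637 + J))
m = 1587 (m = -9 + 3*532 = -9 + 1596 = 1587)
X(F) = 33*F
y = 211021 (y = 45975 + 165046 = 211021)
d = 92686637/30895349 (d = 3 + 1/(33*1587 + (3823 - 6*47)/(-637 + 47)) = 3 + 1/(52371 + (3823 - 282)/(-590)) = 3 + 1/(52371 - 1/590*3541) = 3 + 1/(52371 - 3541/590) = 3 + 1/(30895349/590) = 3 + 590/30895349 = 92686637/30895349 ≈ 3.0000)
1/(y + d) = 1/(211021 + 92686637/30895349) = 1/(6519660127966/30895349) = 30895349/6519660127966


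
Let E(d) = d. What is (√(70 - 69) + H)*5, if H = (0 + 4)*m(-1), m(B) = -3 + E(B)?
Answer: -75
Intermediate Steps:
m(B) = -3 + B
H = -16 (H = (0 + 4)*(-3 - 1) = 4*(-4) = -16)
(√(70 - 69) + H)*5 = (√(70 - 69) - 16)*5 = (√1 - 16)*5 = (1 - 16)*5 = -15*5 = -75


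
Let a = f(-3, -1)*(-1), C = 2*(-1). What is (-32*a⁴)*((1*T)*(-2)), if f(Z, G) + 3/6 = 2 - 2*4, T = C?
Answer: -228488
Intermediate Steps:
C = -2
T = -2
f(Z, G) = -13/2 (f(Z, G) = -½ + (2 - 2*4) = -½ + (2 - 8) = -½ - 6 = -13/2)
a = 13/2 (a = -13/2*(-1) = 13/2 ≈ 6.5000)
(-32*a⁴)*((1*T)*(-2)) = (-32*(13/2)⁴)*((1*(-2))*(-2)) = (-32*28561/16)*(-2*(-2)) = -57122*4 = -228488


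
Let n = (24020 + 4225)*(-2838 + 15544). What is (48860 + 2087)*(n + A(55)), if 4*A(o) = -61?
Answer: 73135632006593/4 ≈ 1.8284e+13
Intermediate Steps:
n = 358880970 (n = 28245*12706 = 358880970)
A(o) = -61/4 (A(o) = (¼)*(-61) = -61/4)
(48860 + 2087)*(n + A(55)) = (48860 + 2087)*(358880970 - 61/4) = 50947*(1435523819/4) = 73135632006593/4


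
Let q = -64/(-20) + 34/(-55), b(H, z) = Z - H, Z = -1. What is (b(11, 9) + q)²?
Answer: 268324/3025 ≈ 88.702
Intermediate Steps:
b(H, z) = -1 - H
q = 142/55 (q = -64*(-1/20) + 34*(-1/55) = 16/5 - 34/55 = 142/55 ≈ 2.5818)
(b(11, 9) + q)² = ((-1 - 1*11) + 142/55)² = ((-1 - 11) + 142/55)² = (-12 + 142/55)² = (-518/55)² = 268324/3025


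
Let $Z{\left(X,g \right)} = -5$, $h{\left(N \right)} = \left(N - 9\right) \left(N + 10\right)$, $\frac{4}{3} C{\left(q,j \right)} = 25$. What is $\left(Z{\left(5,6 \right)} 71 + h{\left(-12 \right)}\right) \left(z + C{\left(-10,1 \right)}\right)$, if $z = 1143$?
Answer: $- \frac{1454511}{4} \approx -3.6363 \cdot 10^{5}$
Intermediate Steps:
$C{\left(q,j \right)} = \frac{75}{4}$ ($C{\left(q,j \right)} = \frac{3}{4} \cdot 25 = \frac{75}{4}$)
$h{\left(N \right)} = \left(-9 + N\right) \left(10 + N\right)$
$\left(Z{\left(5,6 \right)} 71 + h{\left(-12 \right)}\right) \left(z + C{\left(-10,1 \right)}\right) = \left(\left(-5\right) 71 - \left(102 - 144\right)\right) \left(1143 + \frac{75}{4}\right) = \left(-355 - -42\right) \frac{4647}{4} = \left(-355 + 42\right) \frac{4647}{4} = \left(-313\right) \frac{4647}{4} = - \frac{1454511}{4}$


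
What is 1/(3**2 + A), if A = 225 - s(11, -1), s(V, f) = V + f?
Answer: 1/224 ≈ 0.0044643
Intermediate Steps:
A = 215 (A = 225 - (11 - 1) = 225 - 1*10 = 225 - 10 = 215)
1/(3**2 + A) = 1/(3**2 + 215) = 1/(9 + 215) = 1/224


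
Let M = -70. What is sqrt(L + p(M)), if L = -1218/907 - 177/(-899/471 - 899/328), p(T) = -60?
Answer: 3*I*sqrt(1097665941063485338)/651499007 ≈ 4.8244*I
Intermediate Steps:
L = 23926458414/651499007 (L = -1218*1/907 - 177/(-899*1/471 - 899*1/328) = -1218/907 - 177/(-899/471 - 899/328) = -1218/907 - 177/(-718301/154488) = -1218/907 - 177*(-154488/718301) = -1218/907 + 27344376/718301 = 23926458414/651499007 ≈ 36.725)
sqrt(L + p(M)) = sqrt(23926458414/651499007 - 60) = sqrt(-15163482006/651499007) = 3*I*sqrt(1097665941063485338)/651499007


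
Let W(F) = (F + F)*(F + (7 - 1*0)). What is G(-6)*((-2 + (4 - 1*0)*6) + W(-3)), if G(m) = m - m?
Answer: 0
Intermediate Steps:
G(m) = 0
W(F) = 2*F*(7 + F) (W(F) = (2*F)*(F + (7 + 0)) = (2*F)*(F + 7) = (2*F)*(7 + F) = 2*F*(7 + F))
G(-6)*((-2 + (4 - 1*0)*6) + W(-3)) = 0*((-2 + (4 - 1*0)*6) + 2*(-3)*(7 - 3)) = 0*((-2 + (4 + 0)*6) + 2*(-3)*4) = 0*((-2 + 4*6) - 24) = 0*((-2 + 24) - 24) = 0*(22 - 24) = 0*(-2) = 0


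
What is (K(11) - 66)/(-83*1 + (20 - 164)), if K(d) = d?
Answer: 55/227 ≈ 0.24229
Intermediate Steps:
(K(11) - 66)/(-83*1 + (20 - 164)) = (11 - 66)/(-83*1 + (20 - 164)) = -55/(-83 - 144) = -55/(-227) = -55*(-1/227) = 55/227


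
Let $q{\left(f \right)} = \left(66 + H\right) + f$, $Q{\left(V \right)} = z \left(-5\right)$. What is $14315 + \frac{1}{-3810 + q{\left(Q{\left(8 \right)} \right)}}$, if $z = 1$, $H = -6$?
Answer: $\frac{53752824}{3755} \approx 14315.0$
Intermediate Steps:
$Q{\left(V \right)} = -5$ ($Q{\left(V \right)} = 1 \left(-5\right) = -5$)
$q{\left(f \right)} = 60 + f$ ($q{\left(f \right)} = \left(66 - 6\right) + f = 60 + f$)
$14315 + \frac{1}{-3810 + q{\left(Q{\left(8 \right)} \right)}} = 14315 + \frac{1}{-3810 + \left(60 - 5\right)} = 14315 + \frac{1}{-3810 + 55} = 14315 + \frac{1}{-3755} = 14315 - \frac{1}{3755} = \frac{53752824}{3755}$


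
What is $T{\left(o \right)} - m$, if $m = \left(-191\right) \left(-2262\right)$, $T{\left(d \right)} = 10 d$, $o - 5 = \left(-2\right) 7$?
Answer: $-432132$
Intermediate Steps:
$o = -9$ ($o = 5 - 14 = -9$)
$m = 432042$
$T{\left(o \right)} - m = 10 \left(-9\right) - 432042 = -90 - 432042 = -432132$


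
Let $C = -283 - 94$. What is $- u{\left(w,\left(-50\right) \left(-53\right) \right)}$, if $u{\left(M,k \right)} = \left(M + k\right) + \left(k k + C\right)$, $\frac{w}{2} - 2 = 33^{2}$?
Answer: $-7026955$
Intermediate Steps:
$w = 2182$ ($w = 4 + 2 \cdot 33^{2} = 4 + 2 \cdot 1089 = 4 + 2178 = 2182$)
$C = -377$ ($C = -283 - 94 = -377$)
$u{\left(M,k \right)} = -377 + M + k + k^{2}$ ($u{\left(M,k \right)} = \left(M + k\right) + \left(k k - 377\right) = \left(M + k\right) + \left(k^{2} - 377\right) = \left(M + k\right) + \left(-377 + k^{2}\right) = -377 + M + k + k^{2}$)
$- u{\left(w,\left(-50\right) \left(-53\right) \right)} = - (-377 + 2182 - -2650 + \left(\left(-50\right) \left(-53\right)\right)^{2}) = - (-377 + 2182 + 2650 + 2650^{2}) = - (-377 + 2182 + 2650 + 7022500) = \left(-1\right) 7026955 = -7026955$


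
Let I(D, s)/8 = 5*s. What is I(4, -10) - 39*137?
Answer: -5743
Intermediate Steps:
I(D, s) = 40*s (I(D, s) = 8*(5*s) = 40*s)
I(4, -10) - 39*137 = 40*(-10) - 39*137 = -400 - 5343 = -5743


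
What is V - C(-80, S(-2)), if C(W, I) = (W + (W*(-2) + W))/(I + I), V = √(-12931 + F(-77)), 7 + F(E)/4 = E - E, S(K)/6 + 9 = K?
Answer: I*√12959 ≈ 113.84*I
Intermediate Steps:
S(K) = -54 + 6*K
F(E) = -28 (F(E) = -28 + 4*(E - E) = -28 + 4*0 = -28 + 0 = -28)
V = I*√12959 (V = √(-12931 - 28) = √(-12959) = I*√12959 ≈ 113.84*I)
C(W, I) = 0 (C(W, I) = (W + (-2*W + W))/((2*I)) = (W - W)*(1/(2*I)) = 0*(1/(2*I)) = 0)
V - C(-80, S(-2)) = I*√12959 - 1*0 = I*√12959 + 0 = I*√12959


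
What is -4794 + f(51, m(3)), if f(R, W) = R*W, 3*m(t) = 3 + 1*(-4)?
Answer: -4811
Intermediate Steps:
m(t) = -1/3 (m(t) = (3 + 1*(-4))/3 = (3 - 4)/3 = (1/3)*(-1) = -1/3)
-4794 + f(51, m(3)) = -4794 + 51*(-1/3) = -4794 - 17 = -4811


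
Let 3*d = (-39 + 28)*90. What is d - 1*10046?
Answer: -10376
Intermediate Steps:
d = -330 (d = ((-39 + 28)*90)/3 = (-11*90)/3 = (1/3)*(-990) = -330)
d - 1*10046 = -330 - 1*10046 = -330 - 10046 = -10376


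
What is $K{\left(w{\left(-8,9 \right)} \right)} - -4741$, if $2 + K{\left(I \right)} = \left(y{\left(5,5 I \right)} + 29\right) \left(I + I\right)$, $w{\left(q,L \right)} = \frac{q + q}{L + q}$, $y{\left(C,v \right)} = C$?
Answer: $3651$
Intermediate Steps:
$w{\left(q,L \right)} = \frac{2 q}{L + q}$
$K{\left(I \right)} = -2 + 68 I$ ($K{\left(I \right)} = -2 + \left(5 + 29\right) \left(I + I\right) = -2 + 34 \cdot 2 I = -2 + 68 I$)
$K{\left(w{\left(-8,9 \right)} \right)} - -4741 = \left(-2 + 68 \cdot 2 \left(-8\right) \frac{1}{9 - 8}\right) - -4741 = \left(-2 + 68 \cdot 2 \left(-8\right) 1^{-1}\right) + 4741 = \left(-2 + 68 \cdot 2 \left(-8\right) 1\right) + 4741 = \left(-2 + 68 \left(-16\right)\right) + 4741 = \left(-2 - 1088\right) + 4741 = -1090 + 4741 = 3651$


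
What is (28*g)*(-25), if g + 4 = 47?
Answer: -30100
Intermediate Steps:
g = 43 (g = -4 + 47 = 43)
(28*g)*(-25) = (28*43)*(-25) = 1204*(-25) = -30100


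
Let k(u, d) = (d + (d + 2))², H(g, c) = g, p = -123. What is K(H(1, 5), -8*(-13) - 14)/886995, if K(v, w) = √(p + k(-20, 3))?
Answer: I*√59/886995 ≈ 8.6597e-6*I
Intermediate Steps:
k(u, d) = (2 + 2*d)² (k(u, d) = (d + (2 + d))² = (2 + 2*d)²)
K(v, w) = I*√59 (K(v, w) = √(-123 + 4*(1 + 3)²) = √(-123 + 4*4²) = √(-123 + 4*16) = √(-123 + 64) = √(-59) = I*√59)
K(H(1, 5), -8*(-13) - 14)/886995 = (I*√59)/886995 = (I*√59)*(1/886995) = I*√59/886995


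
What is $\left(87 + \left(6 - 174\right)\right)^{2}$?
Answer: $6561$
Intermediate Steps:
$\left(87 + \left(6 - 174\right)\right)^{2} = \left(87 - 168\right)^{2} = \left(-81\right)^{2} = 6561$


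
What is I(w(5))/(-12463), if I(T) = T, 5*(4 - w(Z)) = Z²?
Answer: 1/12463 ≈ 8.0238e-5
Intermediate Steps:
w(Z) = 4 - Z²/5
I(w(5))/(-12463) = (4 - ⅕*5²)/(-12463) = (4 - ⅕*25)*(-1/12463) = (4 - 5)*(-1/12463) = -1*(-1/12463) = 1/12463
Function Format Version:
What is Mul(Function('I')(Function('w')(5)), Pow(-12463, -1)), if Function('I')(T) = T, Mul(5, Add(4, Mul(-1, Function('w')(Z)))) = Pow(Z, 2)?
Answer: Rational(1, 12463) ≈ 8.0238e-5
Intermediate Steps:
Function('w')(Z) = Add(4, Mul(Rational(-1, 5), Pow(Z, 2)))
Mul(Function('I')(Function('w')(5)), Pow(-12463, -1)) = Mul(Add(4, Mul(Rational(-1, 5), Pow(5, 2))), Pow(-12463, -1)) = Mul(Add(4, Mul(Rational(-1, 5), 25)), Rational(-1, 12463)) = Mul(Add(4, -5), Rational(-1, 12463)) = Mul(-1, Rational(-1, 12463)) = Rational(1, 12463)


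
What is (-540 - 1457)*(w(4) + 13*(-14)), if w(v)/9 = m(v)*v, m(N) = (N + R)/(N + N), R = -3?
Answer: 708935/2 ≈ 3.5447e+5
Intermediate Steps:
m(N) = (-3 + N)/(2*N) (m(N) = (N - 3)/(N + N) = (-3 + N)/((2*N)) = (-3 + N)*(1/(2*N)) = (-3 + N)/(2*N))
w(v) = -27/2 + 9*v/2 (w(v) = 9*(((-3 + v)/(2*v))*v) = 9*(-3/2 + v/2) = -27/2 + 9*v/2)
(-540 - 1457)*(w(4) + 13*(-14)) = (-540 - 1457)*((-27/2 + (9/2)*4) + 13*(-14)) = -1997*((-27/2 + 18) - 182) = -1997*(9/2 - 182) = -1997*(-355/2) = 708935/2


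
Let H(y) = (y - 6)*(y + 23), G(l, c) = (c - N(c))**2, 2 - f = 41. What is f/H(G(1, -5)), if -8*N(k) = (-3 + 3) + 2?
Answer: -3328/64395 ≈ -0.051681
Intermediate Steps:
N(k) = -1/4 (N(k) = -((-3 + 3) + 2)/8 = -(0 + 2)/8 = -1/8*2 = -1/4)
f = -39 (f = 2 - 1*41 = 2 - 41 = -39)
G(l, c) = (1/4 + c)**2 (G(l, c) = (c - 1*(-1/4))**2 = (c + 1/4)**2 = (1/4 + c)**2)
H(y) = (-6 + y)*(23 + y)
f/H(G(1, -5)) = -39/(-138 + ((1 + 4*(-5))**2/16)**2 + 17*((1 + 4*(-5))**2/16)) = -39/(-138 + ((1 - 20)**2/16)**2 + 17*((1 - 20)**2/16)) = -39/(-138 + ((1/16)*(-19)**2)**2 + 17*((1/16)*(-19)**2)) = -39/(-138 + ((1/16)*361)**2 + 17*((1/16)*361)) = -39/(-138 + (361/16)**2 + 17*(361/16)) = -39/(-138 + 130321/256 + 6137/16) = -39/193185/256 = -39*256/193185 = -3328/64395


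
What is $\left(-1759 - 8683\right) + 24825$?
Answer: $14383$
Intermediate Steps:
$\left(-1759 - 8683\right) + 24825 = -10442 + 24825 = 14383$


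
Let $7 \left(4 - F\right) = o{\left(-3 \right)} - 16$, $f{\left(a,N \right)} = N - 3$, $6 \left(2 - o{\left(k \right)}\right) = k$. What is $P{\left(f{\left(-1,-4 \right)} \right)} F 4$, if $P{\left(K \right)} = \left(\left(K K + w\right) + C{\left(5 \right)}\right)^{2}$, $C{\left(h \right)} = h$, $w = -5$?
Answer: $56938$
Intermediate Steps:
$o{\left(k \right)} = 2 - \frac{k}{6}$
$f{\left(a,N \right)} = -3 + N$ ($f{\left(a,N \right)} = N - 3 = -3 + N$)
$P{\left(K \right)} = K^{4}$ ($P{\left(K \right)} = \left(\left(K K - 5\right) + 5\right)^{2} = \left(\left(K^{2} - 5\right) + 5\right)^{2} = \left(\left(-5 + K^{2}\right) + 5\right)^{2} = \left(K^{2}\right)^{2} = K^{4}$)
$F = \frac{83}{14}$ ($F = 4 - \frac{\left(2 - - \frac{1}{2}\right) - 16}{7} = 4 - \frac{\left(2 + \frac{1}{2}\right) - 16}{7} = 4 - \frac{\frac{5}{2} - 16}{7} = 4 - - \frac{27}{14} = 4 + \frac{27}{14} = \frac{83}{14} \approx 5.9286$)
$P{\left(f{\left(-1,-4 \right)} \right)} F 4 = \left(-3 - 4\right)^{4} \cdot \frac{83}{14} \cdot 4 = \left(-7\right)^{4} \cdot \frac{83}{14} \cdot 4 = 2401 \cdot \frac{83}{14} \cdot 4 = \frac{28469}{2} \cdot 4 = 56938$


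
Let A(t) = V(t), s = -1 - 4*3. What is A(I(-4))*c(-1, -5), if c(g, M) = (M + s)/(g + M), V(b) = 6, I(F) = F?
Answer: 18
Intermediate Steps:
s = -13 (s = -1 - 12 = -13)
A(t) = 6
c(g, M) = (-13 + M)/(M + g) (c(g, M) = (M - 13)/(g + M) = (-13 + M)/(M + g))
A(I(-4))*c(-1, -5) = 6*((-13 - 5)/(-5 - 1)) = 6*(-18/(-6)) = 6*(-⅙*(-18)) = 6*3 = 18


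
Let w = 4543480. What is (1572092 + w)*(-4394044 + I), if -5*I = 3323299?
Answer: -154684336577868/5 ≈ -3.0937e+13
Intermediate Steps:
I = -3323299/5 (I = -⅕*3323299 = -3323299/5 ≈ -6.6466e+5)
(1572092 + w)*(-4394044 + I) = (1572092 + 4543480)*(-4394044 - 3323299/5) = 6115572*(-25293519/5) = -154684336577868/5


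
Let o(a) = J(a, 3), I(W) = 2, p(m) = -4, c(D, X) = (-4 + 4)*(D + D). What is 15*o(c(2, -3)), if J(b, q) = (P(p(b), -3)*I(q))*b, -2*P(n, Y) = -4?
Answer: 0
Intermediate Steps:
c(D, X) = 0 (c(D, X) = 0*(2*D) = 0)
P(n, Y) = 2 (P(n, Y) = -1/2*(-4) = 2)
J(b, q) = 4*b (J(b, q) = (2*2)*b = 4*b)
o(a) = 4*a
15*o(c(2, -3)) = 15*(4*0) = 15*0 = 0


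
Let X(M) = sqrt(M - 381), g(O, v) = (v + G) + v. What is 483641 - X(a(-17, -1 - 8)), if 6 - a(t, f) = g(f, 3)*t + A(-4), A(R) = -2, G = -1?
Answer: 483641 - 12*I*sqrt(2) ≈ 4.8364e+5 - 16.971*I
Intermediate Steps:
g(O, v) = -1 + 2*v (g(O, v) = (v - 1) + v = (-1 + v) + v = -1 + 2*v)
a(t, f) = 8 - 5*t (a(t, f) = 6 - ((-1 + 2*3)*t - 2) = 6 - ((-1 + 6)*t - 2) = 6 - (5*t - 2) = 6 - (-2 + 5*t) = 6 + (2 - 5*t) = 8 - 5*t)
X(M) = sqrt(-381 + M)
483641 - X(a(-17, -1 - 8)) = 483641 - sqrt(-381 + (8 - 5*(-17))) = 483641 - sqrt(-381 + (8 + 85)) = 483641 - sqrt(-381 + 93) = 483641 - sqrt(-288) = 483641 - 12*I*sqrt(2)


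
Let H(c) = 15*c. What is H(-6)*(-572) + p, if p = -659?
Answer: 50821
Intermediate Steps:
H(-6)*(-572) + p = (15*(-6))*(-572) - 659 = -90*(-572) - 659 = 51480 - 659 = 50821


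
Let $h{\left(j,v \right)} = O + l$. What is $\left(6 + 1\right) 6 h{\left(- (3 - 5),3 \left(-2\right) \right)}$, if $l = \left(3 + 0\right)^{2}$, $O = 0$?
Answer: $378$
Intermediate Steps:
$l = 9$ ($l = 3^{2} = 9$)
$h{\left(j,v \right)} = 9$ ($h{\left(j,v \right)} = 0 + 9 = 9$)
$\left(6 + 1\right) 6 h{\left(- (3 - 5),3 \left(-2\right) \right)} = \left(6 + 1\right) 6 \cdot 9 = 7 \cdot 6 \cdot 9 = 42 \cdot 9 = 378$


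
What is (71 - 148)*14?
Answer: -1078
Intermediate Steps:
(71 - 148)*14 = -77*14 = -1078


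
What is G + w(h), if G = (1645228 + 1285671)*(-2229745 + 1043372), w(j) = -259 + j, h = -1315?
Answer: -3477139440901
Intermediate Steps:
G = -3477139439327 (G = 2930899*(-1186373) = -3477139439327)
G + w(h) = -3477139439327 + (-259 - 1315) = -3477139439327 - 1574 = -3477139440901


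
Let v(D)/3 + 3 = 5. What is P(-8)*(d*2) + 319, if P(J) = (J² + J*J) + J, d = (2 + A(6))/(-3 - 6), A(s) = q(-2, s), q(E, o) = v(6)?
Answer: 317/3 ≈ 105.67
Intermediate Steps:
v(D) = 6 (v(D) = -9 + 3*5 = -9 + 15 = 6)
q(E, o) = 6
A(s) = 6
d = -8/9 (d = (2 + 6)/(-3 - 6) = 8/(-9) = 8*(-⅑) = -8/9 ≈ -0.88889)
P(J) = J + 2*J² (P(J) = (J² + J²) + J = 2*J² + J = J + 2*J²)
P(-8)*(d*2) + 319 = (-8*(1 + 2*(-8)))*(-8/9*2) + 319 = -8*(1 - 16)*(-16/9) + 319 = -8*(-15)*(-16/9) + 319 = 120*(-16/9) + 319 = -640/3 + 319 = 317/3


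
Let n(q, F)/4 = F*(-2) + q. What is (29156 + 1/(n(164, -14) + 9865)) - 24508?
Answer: 49422185/10633 ≈ 4648.0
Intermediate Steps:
n(q, F) = -8*F + 4*q (n(q, F) = 4*(F*(-2) + q) = 4*(-2*F + q) = 4*(q - 2*F) = -8*F + 4*q)
(29156 + 1/(n(164, -14) + 9865)) - 24508 = (29156 + 1/((-8*(-14) + 4*164) + 9865)) - 24508 = (29156 + 1/((112 + 656) + 9865)) - 24508 = (29156 + 1/(768 + 9865)) - 24508 = (29156 + 1/10633) - 24508 = 310015749/10633 - 24508 = 49422185/10633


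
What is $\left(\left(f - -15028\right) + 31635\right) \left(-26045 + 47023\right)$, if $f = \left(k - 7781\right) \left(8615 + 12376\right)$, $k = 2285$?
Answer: $-2419180295794$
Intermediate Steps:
$f = -115366536$ ($f = \left(2285 - 7781\right) \left(8615 + 12376\right) = \left(-5496\right) 20991 = -115366536$)
$\left(\left(f - -15028\right) + 31635\right) \left(-26045 + 47023\right) = \left(\left(-115366536 - -15028\right) + 31635\right) \left(-26045 + 47023\right) = \left(\left(-115366536 + 15028\right) + 31635\right) 20978 = \left(-115351508 + 31635\right) 20978 = \left(-115319873\right) 20978 = -2419180295794$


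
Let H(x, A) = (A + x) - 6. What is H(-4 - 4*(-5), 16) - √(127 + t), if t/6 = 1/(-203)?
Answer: 26 - 5*√209293/203 ≈ 14.732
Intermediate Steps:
H(x, A) = -6 + A + x
t = -6/203 (t = 6/(-203) = 6*(-1/203) = -6/203 ≈ -0.029557)
H(-4 - 4*(-5), 16) - √(127 + t) = (-6 + 16 + (-4 - 4*(-5))) - √(127 - 6/203) = (-6 + 16 + (-4 + 20)) - √(25775/203) = (-6 + 16 + 16) - 5*√209293/203 = 26 - 5*√209293/203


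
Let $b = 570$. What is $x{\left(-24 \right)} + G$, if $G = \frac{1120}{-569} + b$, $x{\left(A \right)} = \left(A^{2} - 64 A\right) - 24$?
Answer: $\frac{1511282}{569} \approx 2656.0$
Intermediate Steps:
$x{\left(A \right)} = -24 + A^{2} - 64 A$
$G = \frac{323210}{569}$ ($G = \frac{1120}{-569} + 570 = 1120 \left(- \frac{1}{569}\right) + 570 = - \frac{1120}{569} + 570 = \frac{323210}{569} \approx 568.03$)
$x{\left(-24 \right)} + G = \left(-24 + \left(-24\right)^{2} - -1536\right) + \frac{323210}{569} = \left(-24 + 576 + 1536\right) + \frac{323210}{569} = 2088 + \frac{323210}{569} = \frac{1511282}{569}$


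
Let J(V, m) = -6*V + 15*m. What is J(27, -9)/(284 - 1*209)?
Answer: -99/25 ≈ -3.9600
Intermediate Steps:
J(27, -9)/(284 - 1*209) = (-6*27 + 15*(-9))/(284 - 1*209) = (-162 - 135)/(284 - 209) = -297/75 = -297*1/75 = -99/25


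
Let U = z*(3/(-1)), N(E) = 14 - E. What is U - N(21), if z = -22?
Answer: 73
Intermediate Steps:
U = 66 (U = -66/(-1) = -66*(-1) = -22*(-3) = 66)
U - N(21) = 66 - (14 - 1*21) = 66 - (14 - 21) = 66 - 1*(-7) = 66 + 7 = 73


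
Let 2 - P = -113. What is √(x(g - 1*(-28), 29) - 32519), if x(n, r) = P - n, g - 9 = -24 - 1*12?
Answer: I*√32405 ≈ 180.01*I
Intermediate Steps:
P = 115 (P = 2 - 1*(-113) = 2 + 113 = 115)
g = -27 (g = 9 + (-24 - 1*12) = 9 + (-24 - 12) = 9 - 36 = -27)
x(n, r) = 115 - n
√(x(g - 1*(-28), 29) - 32519) = √((115 - (-27 - 1*(-28))) - 32519) = √((115 - (-27 + 28)) - 32519) = √((115 - 1*1) - 32519) = √((115 - 1) - 32519) = √(114 - 32519) = √(-32405) = I*√32405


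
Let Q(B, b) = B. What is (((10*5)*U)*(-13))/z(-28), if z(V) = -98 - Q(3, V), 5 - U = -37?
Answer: 27300/101 ≈ 270.30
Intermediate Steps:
U = 42 (U = 5 - 1*(-37) = 5 + 37 = 42)
z(V) = -101 (z(V) = -98 - 1*3 = -98 - 3 = -101)
(((10*5)*U)*(-13))/z(-28) = (((10*5)*42)*(-13))/(-101) = ((50*42)*(-13))*(-1/101) = (2100*(-13))*(-1/101) = -27300*(-1/101) = 27300/101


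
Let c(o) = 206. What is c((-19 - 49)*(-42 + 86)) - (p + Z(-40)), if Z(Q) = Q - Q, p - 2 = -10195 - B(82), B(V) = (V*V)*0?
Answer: 10399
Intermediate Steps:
B(V) = 0 (B(V) = V²*0 = 0)
p = -10193 (p = 2 + (-10195 - 1*0) = 2 + (-10195 + 0) = 2 - 10195 = -10193)
Z(Q) = 0
c((-19 - 49)*(-42 + 86)) - (p + Z(-40)) = 206 - (-10193 + 0) = 206 - 1*(-10193) = 206 + 10193 = 10399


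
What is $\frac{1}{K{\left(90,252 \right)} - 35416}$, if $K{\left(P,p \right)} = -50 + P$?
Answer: $- \frac{1}{35376} \approx -2.8268 \cdot 10^{-5}$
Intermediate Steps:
$\frac{1}{K{\left(90,252 \right)} - 35416} = \frac{1}{\left(-50 + 90\right) - 35416} = \frac{1}{40 - 35416} = \frac{1}{-35376} = - \frac{1}{35376}$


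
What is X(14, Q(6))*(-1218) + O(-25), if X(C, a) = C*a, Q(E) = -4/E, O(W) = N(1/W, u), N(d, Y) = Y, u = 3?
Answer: 11371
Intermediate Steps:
O(W) = 3
X(14, Q(6))*(-1218) + O(-25) = (14*(-4/6))*(-1218) + 3 = (14*(-4*⅙))*(-1218) + 3 = (14*(-⅔))*(-1218) + 3 = -28/3*(-1218) + 3 = 11368 + 3 = 11371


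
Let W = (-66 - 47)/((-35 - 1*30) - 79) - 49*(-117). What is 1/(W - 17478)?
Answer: -144/1691167 ≈ -8.5148e-5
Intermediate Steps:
W = 825665/144 (W = -113/((-35 - 30) - 79) + 5733 = -113/(-65 - 79) + 5733 = -113/(-144) + 5733 = -113*(-1/144) + 5733 = 113/144 + 5733 = 825665/144 ≈ 5733.8)
1/(W - 17478) = 1/(825665/144 - 17478) = 1/(-1691167/144) = -144/1691167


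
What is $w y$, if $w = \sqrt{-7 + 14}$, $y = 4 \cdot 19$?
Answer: $76 \sqrt{7} \approx 201.08$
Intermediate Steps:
$y = 76$
$w = \sqrt{7} \approx 2.6458$
$w y = \sqrt{7} \cdot 76 = 76 \sqrt{7}$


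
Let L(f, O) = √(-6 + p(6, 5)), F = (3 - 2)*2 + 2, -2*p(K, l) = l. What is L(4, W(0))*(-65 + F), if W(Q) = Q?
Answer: -61*I*√34/2 ≈ -177.84*I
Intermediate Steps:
p(K, l) = -l/2
F = 4 (F = 1*2 + 2 = 2 + 2 = 4)
L(f, O) = I*√34/2 (L(f, O) = √(-6 - ½*5) = √(-6 - 5/2) = √(-17/2) = I*√34/2)
L(4, W(0))*(-65 + F) = (I*√34/2)*(-65 + 4) = (I*√34/2)*(-61) = -61*I*√34/2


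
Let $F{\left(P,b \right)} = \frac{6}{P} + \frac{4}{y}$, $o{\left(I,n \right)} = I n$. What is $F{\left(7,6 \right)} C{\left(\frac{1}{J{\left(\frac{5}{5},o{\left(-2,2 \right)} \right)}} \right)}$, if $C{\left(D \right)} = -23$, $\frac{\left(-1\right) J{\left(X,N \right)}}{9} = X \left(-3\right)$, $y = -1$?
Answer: $\frac{506}{7} \approx 72.286$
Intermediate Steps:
$J{\left(X,N \right)} = 27 X$ ($J{\left(X,N \right)} = - 9 X \left(-3\right) = - 9 \left(- 3 X\right) = 27 X$)
$F{\left(P,b \right)} = -4 + \frac{6}{P}$ ($F{\left(P,b \right)} = \frac{6}{P} + \frac{4}{-1} = \frac{6}{P} + 4 \left(-1\right) = \frac{6}{P} - 4 = -4 + \frac{6}{P}$)
$F{\left(7,6 \right)} C{\left(\frac{1}{J{\left(\frac{5}{5},o{\left(-2,2 \right)} \right)}} \right)} = \left(-4 + \frac{6}{7}\right) \left(-23\right) = \left(- \frac{22}{7}\right) \left(-23\right) = \frac{506}{7}$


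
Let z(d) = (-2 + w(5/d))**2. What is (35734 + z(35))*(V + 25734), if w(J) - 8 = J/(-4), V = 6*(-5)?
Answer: 12871895355/14 ≈ 9.1942e+8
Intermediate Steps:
V = -30
w(J) = 8 - J/4 (w(J) = 8 + J/(-4) = 8 + J*(-1/4) = 8 - J/4)
z(d) = (6 - 5/(4*d))**2 (z(d) = (-2 + (8 - 5/(4*d)))**2 = (6 - 5/(4*d))**2)
(35734 + z(35))*(V + 25734) = (35734 + (1/16)*(-5 + 24*35)**2/35**2)*(-30 + 25734) = (35734 + (1/16)*(1/1225)*(-5 + 840)**2)*25704 = (35734 + (1/16)*(1/1225)*835**2)*25704 = (35734 + (1/16)*(1/1225)*697225)*25704 = (35734 + 27889/784)*25704 = (28043345/784)*25704 = 12871895355/14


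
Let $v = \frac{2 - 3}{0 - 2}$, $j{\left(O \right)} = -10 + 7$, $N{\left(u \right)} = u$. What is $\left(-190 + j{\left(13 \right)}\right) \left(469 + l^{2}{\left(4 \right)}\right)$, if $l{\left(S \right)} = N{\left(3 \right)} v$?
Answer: $- \frac{363805}{4} \approx -90951.0$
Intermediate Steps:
$j{\left(O \right)} = -3$
$v = \frac{1}{2}$ ($v = - \frac{1}{-2} = \left(-1\right) \left(- \frac{1}{2}\right) = \frac{1}{2} \approx 0.5$)
$l{\left(S \right)} = \frac{3}{2}$ ($l{\left(S \right)} = 3 \cdot \frac{1}{2} = \frac{3}{2}$)
$\left(-190 + j{\left(13 \right)}\right) \left(469 + l^{2}{\left(4 \right)}\right) = \left(-190 - 3\right) \left(469 + \left(\frac{3}{2}\right)^{2}\right) = - 193 \left(469 + \frac{9}{4}\right) = \left(-193\right) \frac{1885}{4} = - \frac{363805}{4}$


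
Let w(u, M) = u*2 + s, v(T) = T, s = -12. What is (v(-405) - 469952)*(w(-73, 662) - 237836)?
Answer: 111942143858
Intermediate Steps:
w(u, M) = -12 + 2*u (w(u, M) = u*2 - 12 = 2*u - 12 = -12 + 2*u)
(v(-405) - 469952)*(w(-73, 662) - 237836) = (-405 - 469952)*((-12 + 2*(-73)) - 237836) = -470357*((-12 - 146) - 237836) = -470357*(-158 - 237836) = -470357*(-237994) = 111942143858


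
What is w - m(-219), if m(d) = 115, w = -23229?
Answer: -23344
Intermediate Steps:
w - m(-219) = -23229 - 1*115 = -23229 - 115 = -23344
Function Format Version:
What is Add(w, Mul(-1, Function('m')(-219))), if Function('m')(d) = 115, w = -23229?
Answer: -23344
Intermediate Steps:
Add(w, Mul(-1, Function('m')(-219))) = Add(-23229, Mul(-1, 115)) = Add(-23229, -115) = -23344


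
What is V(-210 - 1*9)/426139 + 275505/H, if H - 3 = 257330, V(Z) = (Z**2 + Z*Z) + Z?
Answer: 142030965294/109659627287 ≈ 1.2952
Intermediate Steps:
V(Z) = Z + 2*Z**2 (V(Z) = (Z**2 + Z**2) + Z = 2*Z**2 + Z = Z + 2*Z**2)
H = 257333 (H = 3 + 257330 = 257333)
V(-210 - 1*9)/426139 + 275505/H = ((-210 - 1*9)*(1 + 2*(-210 - 1*9)))/426139 + 275505/257333 = ((-210 - 9)*(1 + 2*(-210 - 9)))*(1/426139) + 275505*(1/257333) = -219*(1 + 2*(-219))*(1/426139) + 275505/257333 = -219*(1 - 438)*(1/426139) + 275505/257333 = -219*(-437)*(1/426139) + 275505/257333 = 95703*(1/426139) + 275505/257333 = 95703/426139 + 275505/257333 = 142030965294/109659627287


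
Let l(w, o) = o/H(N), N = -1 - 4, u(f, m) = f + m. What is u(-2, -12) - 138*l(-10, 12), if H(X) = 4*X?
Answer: 344/5 ≈ 68.800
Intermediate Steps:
N = -5
l(w, o) = -o/20 (l(w, o) = o/((4*(-5))) = o/(-20) = o*(-1/20) = -o/20)
u(-2, -12) - 138*l(-10, 12) = (-2 - 12) - (-69)*12/10 = -14 - 138*(-⅗) = -14 + 414/5 = 344/5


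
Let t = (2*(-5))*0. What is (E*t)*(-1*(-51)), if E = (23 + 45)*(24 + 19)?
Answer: 0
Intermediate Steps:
E = 2924 (E = 68*43 = 2924)
t = 0 (t = -10*0 = 0)
(E*t)*(-1*(-51)) = (2924*0)*(-1*(-51)) = 0*51 = 0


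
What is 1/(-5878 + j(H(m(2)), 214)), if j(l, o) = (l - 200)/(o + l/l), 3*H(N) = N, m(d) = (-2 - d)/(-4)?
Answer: -645/3791909 ≈ -0.00017010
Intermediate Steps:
m(d) = 1/2 + d/4 (m(d) = (-2 - d)*(-1/4) = 1/2 + d/4)
H(N) = N/3
j(l, o) = (-200 + l)/(1 + o) (j(l, o) = (-200 + l)/(o + 1) = (-200 + l)/(1 + o))
1/(-5878 + j(H(m(2)), 214)) = 1/(-5878 + (-200 + (1/2 + (1/4)*2)/3)/(1 + 214)) = 1/(-5878 + (-200 + (1/2 + 1/2)/3)/215) = 1/(-5878 + (-200 + (1/3)*1)/215) = 1/(-5878 + (-200 + 1/3)/215) = 1/(-5878 + (1/215)*(-599/3)) = 1/(-5878 - 599/645) = 1/(-3791909/645) = -645/3791909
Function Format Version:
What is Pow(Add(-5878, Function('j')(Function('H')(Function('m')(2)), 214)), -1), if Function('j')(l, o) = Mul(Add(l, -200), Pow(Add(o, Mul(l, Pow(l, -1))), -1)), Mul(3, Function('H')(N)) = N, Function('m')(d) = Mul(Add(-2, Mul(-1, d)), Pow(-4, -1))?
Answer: Rational(-645, 3791909) ≈ -0.00017010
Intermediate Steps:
Function('m')(d) = Add(Rational(1, 2), Mul(Rational(1, 4), d)) (Function('m')(d) = Mul(Add(-2, Mul(-1, d)), Rational(-1, 4)) = Add(Rational(1, 2), Mul(Rational(1, 4), d)))
Function('H')(N) = Mul(Rational(1, 3), N)
Function('j')(l, o) = Mul(Pow(Add(1, o), -1), Add(-200, l)) (Function('j')(l, o) = Mul(Add(-200, l), Pow(Add(o, 1), -1)) = Mul(Add(-200, l), Pow(Add(1, o), -1)) = Mul(Pow(Add(1, o), -1), Add(-200, l)))
Pow(Add(-5878, Function('j')(Function('H')(Function('m')(2)), 214)), -1) = Pow(Add(-5878, Mul(Pow(Add(1, 214), -1), Add(-200, Mul(Rational(1, 3), Add(Rational(1, 2), Mul(Rational(1, 4), 2)))))), -1) = Pow(Add(-5878, Mul(Pow(215, -1), Add(-200, Mul(Rational(1, 3), Add(Rational(1, 2), Rational(1, 2)))))), -1) = Pow(Add(-5878, Mul(Rational(1, 215), Add(-200, Mul(Rational(1, 3), 1)))), -1) = Pow(Add(-5878, Mul(Rational(1, 215), Add(-200, Rational(1, 3)))), -1) = Pow(Add(-5878, Mul(Rational(1, 215), Rational(-599, 3))), -1) = Pow(Add(-5878, Rational(-599, 645)), -1) = Pow(Rational(-3791909, 645), -1) = Rational(-645, 3791909)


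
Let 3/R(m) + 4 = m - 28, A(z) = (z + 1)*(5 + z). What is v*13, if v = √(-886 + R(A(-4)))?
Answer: 13*I*√1085455/35 ≈ 386.97*I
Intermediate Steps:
A(z) = (1 + z)*(5 + z)
R(m) = 3/(-32 + m) (R(m) = 3/(-4 + (m - 28)) = 3/(-4 + (-28 + m)) = 3/(-32 + m))
v = I*√1085455/35 (v = √(-886 + 3/(-32 + (5 + (-4)² + 6*(-4)))) = √(-886 + 3/(-32 + (5 + 16 - 24))) = √(-886 + 3/(-32 - 3)) = √(-886 + 3/(-35)) = √(-886 + 3*(-1/35)) = √(-886 - 3/35) = √(-31013/35) = I*√1085455/35 ≈ 29.767*I)
v*13 = (I*√1085455/35)*13 = 13*I*√1085455/35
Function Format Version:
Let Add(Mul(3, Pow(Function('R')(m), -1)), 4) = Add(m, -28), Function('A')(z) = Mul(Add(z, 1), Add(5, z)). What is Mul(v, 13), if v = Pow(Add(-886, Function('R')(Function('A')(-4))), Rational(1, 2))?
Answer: Mul(Rational(13, 35), I, Pow(1085455, Rational(1, 2))) ≈ Mul(386.97, I)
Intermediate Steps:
Function('A')(z) = Mul(Add(1, z), Add(5, z))
Function('R')(m) = Mul(3, Pow(Add(-32, m), -1)) (Function('R')(m) = Mul(3, Pow(Add(-4, Add(m, -28)), -1)) = Mul(3, Pow(Add(-4, Add(-28, m)), -1)) = Mul(3, Pow(Add(-32, m), -1)))
v = Mul(Rational(1, 35), I, Pow(1085455, Rational(1, 2))) (v = Pow(Add(-886, Mul(3, Pow(Add(-32, Add(5, Pow(-4, 2), Mul(6, -4))), -1))), Rational(1, 2)) = Pow(Add(-886, Mul(3, Pow(Add(-32, Add(5, 16, -24)), -1))), Rational(1, 2)) = Pow(Add(-886, Mul(3, Pow(Add(-32, -3), -1))), Rational(1, 2)) = Pow(Add(-886, Mul(3, Pow(-35, -1))), Rational(1, 2)) = Pow(Add(-886, Mul(3, Rational(-1, 35))), Rational(1, 2)) = Pow(Add(-886, Rational(-3, 35)), Rational(1, 2)) = Pow(Rational(-31013, 35), Rational(1, 2)) = Mul(Rational(1, 35), I, Pow(1085455, Rational(1, 2))) ≈ Mul(29.767, I))
Mul(v, 13) = Mul(Mul(Rational(1, 35), I, Pow(1085455, Rational(1, 2))), 13) = Mul(Rational(13, 35), I, Pow(1085455, Rational(1, 2)))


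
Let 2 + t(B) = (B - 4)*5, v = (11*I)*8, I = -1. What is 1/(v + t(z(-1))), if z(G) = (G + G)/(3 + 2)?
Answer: -1/112 ≈ -0.0089286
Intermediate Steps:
z(G) = 2*G/5 (z(G) = (2*G)/5 = (2*G)*(⅕) = 2*G/5)
v = -88 (v = (11*(-1))*8 = -11*8 = -88)
t(B) = -22 + 5*B (t(B) = -2 + (B - 4)*5 = -2 + (-4 + B)*5 = -2 + (-20 + 5*B) = -22 + 5*B)
1/(v + t(z(-1))) = 1/(-88 + (-22 + 5*((⅖)*(-1)))) = 1/(-88 + (-22 + 5*(-⅖))) = 1/(-88 + (-22 - 2)) = 1/(-88 - 24) = 1/(-112) = -1/112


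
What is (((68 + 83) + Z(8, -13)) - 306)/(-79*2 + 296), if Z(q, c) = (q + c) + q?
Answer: -76/69 ≈ -1.1014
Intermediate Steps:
Z(q, c) = c + 2*q (Z(q, c) = (c + q) + q = c + 2*q)
(((68 + 83) + Z(8, -13)) - 306)/(-79*2 + 296) = (((68 + 83) + (-13 + 2*8)) - 306)/(-79*2 + 296) = ((151 + (-13 + 16)) - 306)/(-158 + 296) = ((151 + 3) - 306)/138 = (154 - 306)*(1/138) = -152*1/138 = -76/69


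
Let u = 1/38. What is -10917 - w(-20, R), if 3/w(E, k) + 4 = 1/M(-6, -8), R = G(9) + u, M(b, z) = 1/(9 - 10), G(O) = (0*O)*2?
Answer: -54582/5 ≈ -10916.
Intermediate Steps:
u = 1/38 ≈ 0.026316
G(O) = 0 (G(O) = 0*2 = 0)
M(b, z) = -1 (M(b, z) = 1/(-1) = -1)
R = 1/38 (R = 0 + 1/38 = 1/38 ≈ 0.026316)
w(E, k) = -⅗ (w(E, k) = 3/(-4 + 1/(-1)) = 3/(-4 - 1) = 3/(-5) = 3*(-⅕) = -⅗)
-10917 - w(-20, R) = -10917 - 1*(-⅗) = -10917 + ⅗ = -54582/5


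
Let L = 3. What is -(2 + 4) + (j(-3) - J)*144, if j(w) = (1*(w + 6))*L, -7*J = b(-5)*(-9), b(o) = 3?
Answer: 5142/7 ≈ 734.57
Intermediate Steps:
J = 27/7 (J = -3*(-9)/7 = -⅐*(-27) = 27/7 ≈ 3.8571)
j(w) = 18 + 3*w (j(w) = (1*(w + 6))*3 = (1*(6 + w))*3 = (6 + w)*3 = 18 + 3*w)
-(2 + 4) + (j(-3) - J)*144 = -(2 + 4) + ((18 + 3*(-3)) - 1*27/7)*144 = -1*6 + ((18 - 9) - 27/7)*144 = -6 + (9 - 27/7)*144 = -6 + (36/7)*144 = -6 + 5184/7 = 5142/7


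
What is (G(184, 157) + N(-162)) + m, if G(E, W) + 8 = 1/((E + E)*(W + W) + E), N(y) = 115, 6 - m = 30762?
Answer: -3547192663/115736 ≈ -30649.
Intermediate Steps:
m = -30756 (m = 6 - 1*30762 = 6 - 30762 = -30756)
G(E, W) = -8 + 1/(E + 4*E*W) (G(E, W) = -8 + 1/((E + E)*(W + W) + E) = -8 + 1/((2*E)*(2*W) + E) = -8 + 1/(4*E*W + E) = -8 + 1/(E + 4*E*W))
(G(184, 157) + N(-162)) + m = ((1 - 8*184 - 32*184*157)/(184*(1 + 4*157)) + 115) - 30756 = ((1 - 1472 - 924416)/(184*(1 + 628)) + 115) - 30756 = ((1/184)*(-925887)/629 + 115) - 30756 = ((1/184)*(1/629)*(-925887) + 115) - 30756 = (-925887/115736 + 115) - 30756 = 12383753/115736 - 30756 = -3547192663/115736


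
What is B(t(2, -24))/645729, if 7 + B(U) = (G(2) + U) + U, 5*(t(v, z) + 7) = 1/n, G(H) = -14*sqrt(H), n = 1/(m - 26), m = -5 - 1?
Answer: -169/3228645 - 2*sqrt(2)/92247 ≈ -8.3005e-5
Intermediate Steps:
m = -6
n = -1/32 (n = 1/(-6 - 26) = 1/(-32) = -1/32 ≈ -0.031250)
t(v, z) = -67/5 (t(v, z) = -7 + 1/(5*(-1/32)) = -7 + (1/5)*(-32) = -7 - 32/5 = -67/5)
B(U) = -7 - 14*sqrt(2) + 2*U (B(U) = -7 + ((-14*sqrt(2) + U) + U) = -7 + ((U - 14*sqrt(2)) + U) = -7 + (-14*sqrt(2) + 2*U) = -7 - 14*sqrt(2) + 2*U)
B(t(2, -24))/645729 = (-7 - 14*sqrt(2) + 2*(-67/5))/645729 = (-7 - 14*sqrt(2) - 134/5)*(1/645729) = (-169/5 - 14*sqrt(2))*(1/645729) = -169/3228645 - 2*sqrt(2)/92247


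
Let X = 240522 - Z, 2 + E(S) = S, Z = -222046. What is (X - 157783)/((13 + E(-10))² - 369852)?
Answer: -304785/369851 ≈ -0.82407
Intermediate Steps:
E(S) = -2 + S
X = 462568 (X = 240522 - 1*(-222046) = 240522 + 222046 = 462568)
(X - 157783)/((13 + E(-10))² - 369852) = (462568 - 157783)/((13 + (-2 - 10))² - 369852) = 304785/((13 - 12)² - 369852) = 304785/(1² - 369852) = 304785/(1 - 369852) = 304785/(-369851) = 304785*(-1/369851) = -304785/369851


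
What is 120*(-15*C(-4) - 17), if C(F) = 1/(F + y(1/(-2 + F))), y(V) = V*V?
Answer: -226920/143 ≈ -1586.9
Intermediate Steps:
y(V) = V**2
C(F) = 1/(F + (-2 + F)**(-2)) (C(F) = 1/(F + (1/(-2 + F))**2) = 1/(F + (-2 + F)**(-2)))
120*(-15*C(-4) - 17) = 120*(-15*(-2 - 4)**2/(1 - 4*(-2 - 4)**2) - 17) = 120*(-15*(-6)**2/(1 - 4*(-6)**2) - 17) = 120*(-15*36/(1 - 4*36) - 17) = 120*(-15*36/(1 - 144) - 17) = 120*(-15*36/(-143) - 17) = 120*(-(-15)*36/143 - 17) = 120*(-15*(-36/143) - 17) = 120*(540/143 - 17) = 120*(-1891/143) = -226920/143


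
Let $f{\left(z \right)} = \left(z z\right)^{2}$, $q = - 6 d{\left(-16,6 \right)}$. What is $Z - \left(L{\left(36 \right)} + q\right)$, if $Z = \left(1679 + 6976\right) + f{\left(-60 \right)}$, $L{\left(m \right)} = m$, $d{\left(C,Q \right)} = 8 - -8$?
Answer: $12968715$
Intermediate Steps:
$d{\left(C,Q \right)} = 16$ ($d{\left(C,Q \right)} = 8 + 8 = 16$)
$q = -96$ ($q = \left(-6\right) 16 = -96$)
$f{\left(z \right)} = z^{4}$ ($f{\left(z \right)} = \left(z^{2}\right)^{2} = z^{4}$)
$Z = 12968655$ ($Z = \left(1679 + 6976\right) + \left(-60\right)^{4} = 8655 + 12960000 = 12968655$)
$Z - \left(L{\left(36 \right)} + q\right) = 12968655 - \left(36 - 96\right) = 12968655 - -60 = 12968655 + 60 = 12968715$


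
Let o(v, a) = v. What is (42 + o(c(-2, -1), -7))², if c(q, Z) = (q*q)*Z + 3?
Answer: 1681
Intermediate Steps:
c(q, Z) = 3 + Z*q² (c(q, Z) = q²*Z + 3 = Z*q² + 3 = 3 + Z*q²)
(42 + o(c(-2, -1), -7))² = (42 + (3 - 1*(-2)²))² = (42 + (3 - 1*4))² = (42 + (3 - 4))² = (42 - 1)² = 41² = 1681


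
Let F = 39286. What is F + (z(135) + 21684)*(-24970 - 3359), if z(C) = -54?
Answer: -612716984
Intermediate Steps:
F + (z(135) + 21684)*(-24970 - 3359) = 39286 + (-54 + 21684)*(-24970 - 3359) = 39286 + 21630*(-28329) = 39286 - 612756270 = -612716984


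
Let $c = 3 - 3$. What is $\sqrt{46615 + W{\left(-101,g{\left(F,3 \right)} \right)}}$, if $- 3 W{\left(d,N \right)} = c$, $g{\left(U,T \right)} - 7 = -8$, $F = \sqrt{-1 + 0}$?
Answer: $\sqrt{46615} \approx 215.91$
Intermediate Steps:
$F = i$ ($F = \sqrt{-1} = i \approx 1.0 i$)
$g{\left(U,T \right)} = -1$ ($g{\left(U,T \right)} = 7 - 8 = -1$)
$c = 0$ ($c = 3 - 3 = 0$)
$W{\left(d,N \right)} = 0$ ($W{\left(d,N \right)} = \left(- \frac{1}{3}\right) 0 = 0$)
$\sqrt{46615 + W{\left(-101,g{\left(F,3 \right)} \right)}} = \sqrt{46615 + 0} = \sqrt{46615}$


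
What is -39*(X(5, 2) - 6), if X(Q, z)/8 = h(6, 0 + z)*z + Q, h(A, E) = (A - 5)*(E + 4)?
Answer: -5070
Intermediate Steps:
h(A, E) = (-5 + A)*(4 + E)
X(Q, z) = 8*Q + 8*z*(4 + z) (X(Q, z) = 8*((-20 - 5*(0 + z) + 4*6 + 6*(0 + z))*z + Q) = 8*((-20 - 5*z + 24 + 6*z)*z + Q) = 8*((4 + z)*z + Q) = 8*(z*(4 + z) + Q) = 8*(Q + z*(4 + z)) = 8*Q + 8*z*(4 + z))
-39*(X(5, 2) - 6) = -39*((8*5 + 8*2*(4 + 2)) - 6) = -39*((40 + 8*2*6) - 6) = -39*((40 + 96) - 6) = -39*(136 - 6) = -39*130 = -5070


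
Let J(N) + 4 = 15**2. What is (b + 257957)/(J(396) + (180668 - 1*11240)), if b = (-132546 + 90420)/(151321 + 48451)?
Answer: 25766271839/16945560014 ≈ 1.5205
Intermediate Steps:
J(N) = 221 (J(N) = -4 + 15**2 = -4 + 225 = 221)
b = -21063/99886 (b = -42126/199772 = -42126*1/199772 = -21063/99886 ≈ -0.21087)
(b + 257957)/(J(396) + (180668 - 1*11240)) = (-21063/99886 + 257957)/(221 + (180668 - 1*11240)) = 25766271839/(99886*(221 + (180668 - 11240))) = 25766271839/(99886*(221 + 169428)) = (25766271839/99886)/169649 = (25766271839/99886)*(1/169649) = 25766271839/16945560014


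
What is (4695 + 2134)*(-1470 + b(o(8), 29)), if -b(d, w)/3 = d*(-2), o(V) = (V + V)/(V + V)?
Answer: -9997656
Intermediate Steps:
o(V) = 1 (o(V) = (2*V)/((2*V)) = (2*V)*(1/(2*V)) = 1)
b(d, w) = 6*d (b(d, w) = -3*d*(-2) = -(-6)*d = 6*d)
(4695 + 2134)*(-1470 + b(o(8), 29)) = (4695 + 2134)*(-1470 + 6*1) = 6829*(-1470 + 6) = 6829*(-1464) = -9997656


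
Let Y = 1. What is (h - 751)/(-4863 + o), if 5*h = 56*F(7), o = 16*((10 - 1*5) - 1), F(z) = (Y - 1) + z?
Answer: 3363/23995 ≈ 0.14015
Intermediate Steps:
F(z) = z (F(z) = (1 - 1) + z = 0 + z = z)
o = 64 (o = 16*((10 - 5) - 1) = 16*(5 - 1) = 16*4 = 64)
h = 392/5 (h = (56*7)/5 = (⅕)*392 = 392/5 ≈ 78.400)
(h - 751)/(-4863 + o) = (392/5 - 751)/(-4863 + 64) = -3363/5/(-4799) = -3363/5*(-1/4799) = 3363/23995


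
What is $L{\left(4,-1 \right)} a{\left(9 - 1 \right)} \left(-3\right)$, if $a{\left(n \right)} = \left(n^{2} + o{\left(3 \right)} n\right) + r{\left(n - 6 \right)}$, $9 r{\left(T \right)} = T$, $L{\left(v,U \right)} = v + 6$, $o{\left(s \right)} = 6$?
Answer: $- \frac{10100}{3} \approx -3366.7$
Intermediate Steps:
$L{\left(v,U \right)} = 6 + v$
$r{\left(T \right)} = \frac{T}{9}$
$a{\left(n \right)} = - \frac{2}{3} + n^{2} + \frac{55 n}{9}$ ($a{\left(n \right)} = \left(n^{2} + 6 n\right) + \frac{n - 6}{9} = \left(n^{2} + 6 n\right) + \frac{-6 + n}{9} = \left(n^{2} + 6 n\right) + \left(- \frac{2}{3} + \frac{n}{9}\right) = - \frac{2}{3} + n^{2} + \frac{55 n}{9}$)
$L{\left(4,-1 \right)} a{\left(9 - 1 \right)} \left(-3\right) = \left(6 + 4\right) \left(- \frac{2}{3} + \left(9 - 1\right)^{2} + \frac{55 \left(9 - 1\right)}{9}\right) \left(-3\right) = 10 \left(- \frac{2}{3} + 8^{2} + \frac{55}{9} \cdot 8\right) \left(-3\right) = 10 \left(- \frac{2}{3} + 64 + \frac{440}{9}\right) \left(-3\right) = 10 \cdot \frac{1010}{9} \left(-3\right) = 10 \left(- \frac{1010}{3}\right) = - \frac{10100}{3}$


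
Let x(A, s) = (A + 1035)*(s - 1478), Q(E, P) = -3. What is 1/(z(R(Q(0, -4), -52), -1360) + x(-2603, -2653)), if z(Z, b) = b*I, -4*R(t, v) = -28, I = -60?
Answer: 1/6559008 ≈ 1.5246e-7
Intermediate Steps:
R(t, v) = 7 (R(t, v) = -¼*(-28) = 7)
z(Z, b) = -60*b (z(Z, b) = b*(-60) = -60*b)
x(A, s) = (-1478 + s)*(1035 + A) (x(A, s) = (1035 + A)*(-1478 + s) = (-1478 + s)*(1035 + A))
1/(z(R(Q(0, -4), -52), -1360) + x(-2603, -2653)) = 1/(-60*(-1360) + (-1529730 - 1478*(-2603) + 1035*(-2653) - 2603*(-2653))) = 1/(81600 + (-1529730 + 3847234 - 2745855 + 6905759)) = 1/(81600 + 6477408) = 1/6559008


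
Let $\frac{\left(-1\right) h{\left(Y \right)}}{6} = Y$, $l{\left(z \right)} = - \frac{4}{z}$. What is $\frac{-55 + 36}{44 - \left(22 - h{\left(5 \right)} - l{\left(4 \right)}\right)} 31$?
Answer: $\frac{589}{9} \approx 65.444$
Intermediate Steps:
$h{\left(Y \right)} = - 6 Y$
$\frac{-55 + 36}{44 - \left(22 - h{\left(5 \right)} - l{\left(4 \right)}\right)} 31 = \frac{-55 + 36}{44 + \left(\left(\left(-6\right) 5 + \left(- \frac{4}{4} + 12\right)\right) - 34\right)} 31 = - \frac{19}{44 + \left(\left(-30 + \left(\left(-4\right) \frac{1}{4} + 12\right)\right) - 34\right)} 31 = - \frac{19}{44 + \left(\left(-30 + \left(-1 + 12\right)\right) - 34\right)} 31 = - \frac{19}{44 + \left(\left(-30 + 11\right) - 34\right)} 31 = - \frac{19}{44 - 53} \cdot 31 = - \frac{19}{-9} \cdot 31 = \left(-19\right) \left(- \frac{1}{9}\right) 31 = \frac{19}{9} \cdot 31 = \frac{589}{9}$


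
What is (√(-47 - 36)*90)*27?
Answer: 2430*I*√83 ≈ 22138.0*I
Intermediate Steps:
(√(-47 - 36)*90)*27 = (√(-83)*90)*27 = ((I*√83)*90)*27 = (90*I*√83)*27 = 2430*I*√83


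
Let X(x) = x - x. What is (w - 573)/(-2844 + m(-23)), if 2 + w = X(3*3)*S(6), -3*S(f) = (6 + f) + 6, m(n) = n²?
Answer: 115/463 ≈ 0.24838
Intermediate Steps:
X(x) = 0
S(f) = -4 - f/3 (S(f) = -((6 + f) + 6)/3 = -(12 + f)/3 = -4 - f/3)
w = -2 (w = -2 + 0*(-4 - ⅓*6) = -2 + 0*(-4 - 2) = -2 + 0*(-6) = -2 + 0 = -2)
(w - 573)/(-2844 + m(-23)) = (-2 - 573)/(-2844 + (-23)²) = -575/(-2844 + 529) = -575/(-2315) = -575*(-1/2315) = 115/463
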